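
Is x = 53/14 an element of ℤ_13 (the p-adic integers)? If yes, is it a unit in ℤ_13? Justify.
x ∈ ℤ_13^× (unit); v_13(x) = 0

ℤ_13 = {x ∈ ℚ_13 : v_13(x) ≥ 0} and ℤ_13^× = {x ∈ ℤ_13 : v_13(x) = 0}. Here v_13(53/14) = v_13(num) − v_13(den) = 0; compare against these criteria.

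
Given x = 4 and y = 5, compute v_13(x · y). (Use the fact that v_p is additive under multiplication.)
v_13(20) = 0

v_p(x) = 0 (factor: 4 = 13^0 · 4); v_p(y) = 0 (factor: 5 = 13^0 · 5). Additivity: v_p(xy) = v_p(x) + v_p(y) = 0 + 0 = 0. (Direct check: xy = 20 = 13^0 · (20).)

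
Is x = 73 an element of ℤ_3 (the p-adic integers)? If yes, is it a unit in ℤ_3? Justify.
x ∈ ℤ_3^× (unit); v_3(x) = 0

ℤ_3 = {x ∈ ℚ_3 : v_3(x) ≥ 0} and ℤ_3^× = {x ∈ ℤ_3 : v_3(x) = 0}. Here v_3(73) = v_3(num) − v_3(den) = 0; compare against these criteria.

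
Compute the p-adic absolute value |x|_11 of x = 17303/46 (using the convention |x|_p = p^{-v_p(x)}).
|17303/46|_11 = 1/1331

Step 1 — compute v_11(x) by factoring powers of 11 out of the numerator and denominator: v_11(17303/46) = 3. Step 2 — apply |x|_p = p^{-v_p(x)} = 11^{-3} = 1/1331.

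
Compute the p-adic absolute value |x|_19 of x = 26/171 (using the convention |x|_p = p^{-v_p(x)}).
|26/171|_19 = 19

Step 1 — compute v_19(x) by factoring powers of 19 out of the numerator and denominator: v_19(26/171) = -1. Step 2 — apply |x|_p = p^{-v_p(x)} = 19^{1} = 19.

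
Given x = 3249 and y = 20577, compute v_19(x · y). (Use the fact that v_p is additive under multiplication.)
v_19(66854673) = 5

v_p(x) = 2 (factor: 3249 = 19^2 · 9); v_p(y) = 3 (factor: 20577 = 19^3 · 3). Additivity: v_p(xy) = v_p(x) + v_p(y) = 2 + 3 = 5. (Direct check: xy = 66854673 = 19^5 · (27).)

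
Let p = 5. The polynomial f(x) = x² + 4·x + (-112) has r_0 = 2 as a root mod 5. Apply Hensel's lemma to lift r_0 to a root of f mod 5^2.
r_1 = 2 (mod 25)

Hensel: r_{i+1} = r_i − f(r_i)·(f′(r_i))^{-1} mod 5^{i+2}, f′(x) = 2x + 4. Iterate:
  r_0 = 2 (mod 5)
  r_1 = 2 (mod 25)
Final: r = 2 satisfies f(r) ≡ 0 mod 5^2.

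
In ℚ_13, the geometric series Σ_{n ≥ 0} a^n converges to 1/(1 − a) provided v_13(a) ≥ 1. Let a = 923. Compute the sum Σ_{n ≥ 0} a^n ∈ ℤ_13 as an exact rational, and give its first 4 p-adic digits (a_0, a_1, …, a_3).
Σ a^n = 1/(1 − a) = -1/922;  first 4 digits = (1, 6, 2, 6)

v_13(a) = 1 ≥ 1, so the series converges in ℤ_13 to 1/(1 − a) = 1/(1 − 923) = -1/922. Expand this rational in ℤ_13: compute digits iteratively via d_i = x_i mod 13, x_{i+1} = (x_i − d_i)/13. The first 4 digits are (1, 6, 2, 6).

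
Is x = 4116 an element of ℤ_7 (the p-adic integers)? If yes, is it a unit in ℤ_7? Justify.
x ∈ ℤ_7 but not a unit; v_7(x) = 3 > 0

ℤ_7 = {x ∈ ℚ_7 : v_7(x) ≥ 0} and ℤ_7^× = {x ∈ ℤ_7 : v_7(x) = 0}. Here v_7(4116) = v_7(num) − v_7(den) = 3; compare against these criteria.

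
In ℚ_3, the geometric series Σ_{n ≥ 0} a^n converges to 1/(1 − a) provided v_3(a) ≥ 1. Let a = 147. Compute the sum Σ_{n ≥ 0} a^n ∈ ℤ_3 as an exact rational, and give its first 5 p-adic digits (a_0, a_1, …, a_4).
Σ a^n = 1/(1 − a) = -1/146;  first 5 digits = (1, 1, 2, 2, 2)

v_3(a) = 1 ≥ 1, so the series converges in ℤ_3 to 1/(1 − a) = 1/(1 − 147) = -1/146. Expand this rational in ℤ_3: compute digits iteratively via d_i = x_i mod 3, x_{i+1} = (x_i − d_i)/3. The first 5 digits are (1, 1, 2, 2, 2).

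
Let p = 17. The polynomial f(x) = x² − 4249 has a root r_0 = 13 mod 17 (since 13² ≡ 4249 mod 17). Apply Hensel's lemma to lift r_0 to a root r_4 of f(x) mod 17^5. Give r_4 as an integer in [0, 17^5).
r_4 = 236194 (mod 1419857)

Hensel's recurrence: r_{i+1} = r_i − f(r_i)·(f′(r_i))^{-1} mod 17^{i+2}, with f′(x) = 2x. Iterate:
  r_0 = 13 (mod 17)
  r_1 = 81 (mod 289)
  r_2 = 370 (mod 4913)
  r_3 = 69152 (mod 83521)
  r_4 = 236194 (mod 1419857)
Final: r_4 = 236194, and one checks f(r_4) ≡ 0 mod 17^5.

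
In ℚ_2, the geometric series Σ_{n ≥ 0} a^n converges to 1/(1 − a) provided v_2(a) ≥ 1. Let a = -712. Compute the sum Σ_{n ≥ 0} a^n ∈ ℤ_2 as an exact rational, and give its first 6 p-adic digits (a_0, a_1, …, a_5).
Σ a^n = 1/(1 − a) = 1/713;  first 6 digits = (1, 0, 0, 1, 1, 1)

v_2(a) = 3 ≥ 1, so the series converges in ℤ_2 to 1/(1 − a) = 1/(1 − (-712)) = 1/713. Expand this rational in ℤ_2: compute digits iteratively via d_i = x_i mod 2, x_{i+1} = (x_i − d_i)/2. The first 6 digits are (1, 0, 0, 1, 1, 1).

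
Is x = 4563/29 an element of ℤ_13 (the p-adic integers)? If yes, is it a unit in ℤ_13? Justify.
x ∈ ℤ_13 but not a unit; v_13(x) = 2 > 0

ℤ_13 = {x ∈ ℚ_13 : v_13(x) ≥ 0} and ℤ_13^× = {x ∈ ℤ_13 : v_13(x) = 0}. Here v_13(4563/29) = v_13(num) − v_13(den) = 2; compare against these criteria.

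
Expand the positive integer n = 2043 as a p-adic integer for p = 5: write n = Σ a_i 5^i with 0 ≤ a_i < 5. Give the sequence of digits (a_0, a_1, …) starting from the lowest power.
(a_0, a_1, …) = (3, 3, 1, 1, 3)

Repeated division by 5 gives the digits low-to-high: 2043 = 3 + 3·5^1 + 1·5^2 + 1·5^3 + 3·5^4. Digit sequence: (3, 3, 1, 1, 3).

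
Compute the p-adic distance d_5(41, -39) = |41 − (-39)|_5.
d_5(41, -39) = 1/5

Step 1 — x − y = 41 − (-39) = 80. Step 2 — v_5(80) = 1 (factor: 80 = (5^1 · 16); the sign does not affect v_p). Step 3 — |x − y|_5 = 5^{-1} = 1/5.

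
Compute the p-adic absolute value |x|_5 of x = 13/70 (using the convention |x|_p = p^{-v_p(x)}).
|13/70|_5 = 5

Step 1 — compute v_5(x) by factoring powers of 5 out of the numerator and denominator: v_5(13/70) = -1. Step 2 — apply |x|_p = p^{-v_p(x)} = 5^{1} = 5.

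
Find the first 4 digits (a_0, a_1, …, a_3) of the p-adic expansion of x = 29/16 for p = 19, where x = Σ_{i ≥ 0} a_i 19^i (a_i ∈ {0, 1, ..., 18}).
(a_0, …, a_3) = (3, 13, 10, 3)

v_19(29/16) = 0 (numerator and denominator both coprime to 19), so x ∈ ℤ_19^×. Compute digits iteratively via a_i = x_i mod 19, x_{i+1} = (x_i − a_i)/19, with x_0 = x:
  x_0 = 29/16;  a_0 = 3;  x_1 = (x_0 − 3)/19 = -1/16
  x_1 = -1/16;  a_1 = 13;  x_2 = (x_1 − 13)/19 = -11/16
  x_2 = -11/16;  a_2 = 10;  x_3 = (x_2 − 10)/19 = -9/16
  x_3 = -9/16;  a_3 = 3;  x_4 = (x_3 − 3)/19 = -3/16
Digits: (3, 13, 10, 3).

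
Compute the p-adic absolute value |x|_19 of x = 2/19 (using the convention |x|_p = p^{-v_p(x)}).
|2/19|_19 = 19

Step 1 — compute v_19(x) by factoring powers of 19 out of the numerator and denominator: v_19(2/19) = -1. Step 2 — apply |x|_p = p^{-v_p(x)} = 19^{1} = 19.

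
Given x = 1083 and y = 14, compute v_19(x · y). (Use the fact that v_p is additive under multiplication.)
v_19(15162) = 2

v_p(x) = 2 (factor: 1083 = 19^2 · 3); v_p(y) = 0 (factor: 14 = 19^0 · 14). Additivity: v_p(xy) = v_p(x) + v_p(y) = 2 + 0 = 2. (Direct check: xy = 15162 = 19^2 · (42).)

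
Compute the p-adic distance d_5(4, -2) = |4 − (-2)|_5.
d_5(4, -2) = 1

Step 1 — x − y = 4 − (-2) = 6. Step 2 — v_5(6) = 0 (factor: 6 = (5^0 · 6); the sign does not affect v_p). Step 3 — |x − y|_5 = 5^{0} = 1.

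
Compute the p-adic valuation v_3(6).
v_3(6) = 1

v_3(n) is the largest exponent k such that 3^k divides n. Factor out: 6 = 3^1 · 2. (Sign doesn't affect v_p.) So v_3(6) = 1.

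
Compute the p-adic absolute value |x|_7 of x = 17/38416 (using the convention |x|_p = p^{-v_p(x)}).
|17/38416|_7 = 2401

Step 1 — compute v_7(x) by factoring powers of 7 out of the numerator and denominator: v_7(17/38416) = -4. Step 2 — apply |x|_p = p^{-v_p(x)} = 7^{4} = 2401.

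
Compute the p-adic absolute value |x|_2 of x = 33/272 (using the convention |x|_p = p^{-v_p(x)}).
|33/272|_2 = 16

Step 1 — compute v_2(x) by factoring powers of 2 out of the numerator and denominator: v_2(33/272) = -4. Step 2 — apply |x|_p = p^{-v_p(x)} = 2^{4} = 16.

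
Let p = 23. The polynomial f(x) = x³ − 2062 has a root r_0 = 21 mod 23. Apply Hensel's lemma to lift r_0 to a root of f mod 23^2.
r_1 = 435 (mod 529)

Hensel: r_{i+1} = r_i − f(r_i)/f′(r_i) mod 23^{i+2}, where f′(x) = 3x². Iterate:
  r_0 = 21 (mod 23)
  r_1 = 435 (mod 529)
Final: r = 435 with f(r) ≡ 0 mod 23^2.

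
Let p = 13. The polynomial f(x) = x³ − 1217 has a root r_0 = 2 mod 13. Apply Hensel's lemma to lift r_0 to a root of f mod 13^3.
r_2 = 314 (mod 2197)

Hensel: r_{i+1} = r_i − f(r_i)/f′(r_i) mod 13^{i+2}, where f′(x) = 3x². Iterate:
  r_0 = 2 (mod 13)
  r_1 = 145 (mod 169)
  r_2 = 314 (mod 2197)
Final: r = 314 with f(r) ≡ 0 mod 13^3.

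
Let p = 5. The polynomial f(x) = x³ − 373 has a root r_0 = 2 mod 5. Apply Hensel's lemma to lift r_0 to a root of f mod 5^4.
r_3 = 197 (mod 625)

Hensel: r_{i+1} = r_i − f(r_i)/f′(r_i) mod 5^{i+2}, where f′(x) = 3x². Iterate:
  r_0 = 2 (mod 5)
  r_1 = 22 (mod 25)
  r_2 = 72 (mod 125)
  r_3 = 197 (mod 625)
Final: r = 197 with f(r) ≡ 0 mod 5^4.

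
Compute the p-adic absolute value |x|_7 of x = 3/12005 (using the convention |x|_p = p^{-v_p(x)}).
|3/12005|_7 = 2401

Step 1 — compute v_7(x) by factoring powers of 7 out of the numerator and denominator: v_7(3/12005) = -4. Step 2 — apply |x|_p = p^{-v_p(x)} = 7^{4} = 2401.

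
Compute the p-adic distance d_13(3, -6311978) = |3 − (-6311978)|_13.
d_13(3, -6311978) = 1/371293

Step 1 — x − y = 3 − (-6311978) = 6311981. Step 2 — v_13(6311981) = 5 (factor: 6311981 = (13^5 · 17); the sign does not affect v_p). Step 3 — |x − y|_13 = 13^{-5} = 1/371293.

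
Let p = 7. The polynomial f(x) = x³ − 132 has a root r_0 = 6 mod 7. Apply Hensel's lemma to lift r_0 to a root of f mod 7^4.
r_3 = 713 (mod 2401)

Hensel: r_{i+1} = r_i − f(r_i)/f′(r_i) mod 7^{i+2}, where f′(x) = 3x². Iterate:
  r_0 = 6 (mod 7)
  r_1 = 27 (mod 49)
  r_2 = 27 (mod 343)
  r_3 = 713 (mod 2401)
Final: r = 713 with f(r) ≡ 0 mod 7^4.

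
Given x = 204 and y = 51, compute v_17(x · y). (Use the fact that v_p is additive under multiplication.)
v_17(10404) = 2

v_p(x) = 1 (factor: 204 = 17^1 · 12); v_p(y) = 1 (factor: 51 = 17^1 · 3). Additivity: v_p(xy) = v_p(x) + v_p(y) = 1 + 1 = 2. (Direct check: xy = 10404 = 17^2 · (36).)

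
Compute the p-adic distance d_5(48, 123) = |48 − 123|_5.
d_5(48, 123) = 1/25

Step 1 — x − y = 48 − 123 = -75. Step 2 — v_5(-75) = 2 (factor: -75 = −(5^2 · 3); the sign does not affect v_p). Step 3 — |x − y|_5 = 5^{-2} = 1/25.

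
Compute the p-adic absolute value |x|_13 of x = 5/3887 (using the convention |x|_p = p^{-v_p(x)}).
|5/3887|_13 = 169

Step 1 — compute v_13(x) by factoring powers of 13 out of the numerator and denominator: v_13(5/3887) = -2. Step 2 — apply |x|_p = p^{-v_p(x)} = 13^{2} = 169.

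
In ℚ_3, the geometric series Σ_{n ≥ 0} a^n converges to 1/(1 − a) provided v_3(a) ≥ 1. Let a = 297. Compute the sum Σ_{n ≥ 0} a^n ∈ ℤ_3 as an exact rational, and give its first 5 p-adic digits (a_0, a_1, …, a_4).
Σ a^n = 1/(1 − a) = -1/296;  first 5 digits = (1, 0, 0, 2, 0)

v_3(a) = 3 ≥ 1, so the series converges in ℤ_3 to 1/(1 − a) = 1/(1 − 297) = -1/296. Expand this rational in ℤ_3: compute digits iteratively via d_i = x_i mod 3, x_{i+1} = (x_i − d_i)/3. The first 5 digits are (1, 0, 0, 2, 0).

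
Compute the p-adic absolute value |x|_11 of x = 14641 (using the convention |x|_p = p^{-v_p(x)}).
|14641|_11 = 1/14641

Step 1 — compute v_11(x) by factoring powers of 11 out of the numerator and denominator: v_11(14641) = 4. Step 2 — apply |x|_p = p^{-v_p(x)} = 11^{-4} = 1/14641.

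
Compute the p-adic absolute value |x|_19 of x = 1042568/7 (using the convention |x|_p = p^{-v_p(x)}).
|1042568/7|_19 = 1/130321

Step 1 — compute v_19(x) by factoring powers of 19 out of the numerator and denominator: v_19(1042568/7) = 4. Step 2 — apply |x|_p = p^{-v_p(x)} = 19^{-4} = 1/130321.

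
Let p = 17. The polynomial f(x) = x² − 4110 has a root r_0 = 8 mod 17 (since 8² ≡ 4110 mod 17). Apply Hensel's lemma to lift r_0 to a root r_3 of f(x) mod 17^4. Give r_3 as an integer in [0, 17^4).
r_3 = 10701 (mod 83521)

Hensel's recurrence: r_{i+1} = r_i − f(r_i)·(f′(r_i))^{-1} mod 17^{i+2}, with f′(x) = 2x. Iterate:
  r_0 = 8 (mod 17)
  r_1 = 8 (mod 289)
  r_2 = 875 (mod 4913)
  r_3 = 10701 (mod 83521)
Final: r_3 = 10701, and one checks f(r_3) ≡ 0 mod 17^4.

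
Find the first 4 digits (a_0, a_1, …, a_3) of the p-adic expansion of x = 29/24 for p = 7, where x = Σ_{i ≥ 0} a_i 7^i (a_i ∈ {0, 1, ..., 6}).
(a_0, …, a_3) = (5, 5, 3, 5)

v_7(29/24) = 0 (numerator and denominator both coprime to 7), so x ∈ ℤ_7^×. Compute digits iteratively via a_i = x_i mod 7, x_{i+1} = (x_i − a_i)/7, with x_0 = x:
  x_0 = 29/24;  a_0 = 5;  x_1 = (x_0 − 5)/7 = -13/24
  x_1 = -13/24;  a_1 = 5;  x_2 = (x_1 − 5)/7 = -19/24
  x_2 = -19/24;  a_2 = 3;  x_3 = (x_2 − 3)/7 = -13/24
  x_3 = -13/24;  a_3 = 5;  x_4 = (x_3 − 5)/7 = -19/24
Digits: (5, 5, 3, 5).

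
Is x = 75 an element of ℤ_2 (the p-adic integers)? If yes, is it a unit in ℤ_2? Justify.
x ∈ ℤ_2^× (unit); v_2(x) = 0

ℤ_2 = {x ∈ ℚ_2 : v_2(x) ≥ 0} and ℤ_2^× = {x ∈ ℤ_2 : v_2(x) = 0}. Here v_2(75) = v_2(num) − v_2(den) = 0; compare against these criteria.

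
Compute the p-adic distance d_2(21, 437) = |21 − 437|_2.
d_2(21, 437) = 1/32

Step 1 — x − y = 21 − 437 = -416. Step 2 — v_2(-416) = 5 (factor: -416 = −(2^5 · 13); the sign does not affect v_p). Step 3 — |x − y|_2 = 2^{-5} = 1/32.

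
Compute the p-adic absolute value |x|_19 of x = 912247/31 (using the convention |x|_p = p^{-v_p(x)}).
|912247/31|_19 = 1/130321

Step 1 — compute v_19(x) by factoring powers of 19 out of the numerator and denominator: v_19(912247/31) = 4. Step 2 — apply |x|_p = p^{-v_p(x)} = 19^{-4} = 1/130321.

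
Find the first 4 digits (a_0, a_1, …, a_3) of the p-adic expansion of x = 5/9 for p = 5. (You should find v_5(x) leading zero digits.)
(a_0, …, a_3) = (0, 4, 2, 0)

v_5(5/9) = 1, so a_0 = ... = a_0 = 0. Factor out: x = 5^1 · u with u = 1/9 a unit in ℤ_5. Expand u iteratively via a_{v+i} = u_i mod 5, u_{i+1} = (u_i − a_{v+i})/5:
  u_0 = 1/9;  a_1 = 4;  u_1 = (u_0 − 4)/5 = -7/9
  u_1 = -7/9;  a_2 = 2;  u_2 = (u_1 − 2)/5 = -5/9
  u_2 = -5/9;  a_3 = 0;  u_3 = (u_2 − 0)/5 = -1/9
Digits: (0, 4, 2, 0).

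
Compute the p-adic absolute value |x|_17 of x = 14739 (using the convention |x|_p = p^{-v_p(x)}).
|14739|_17 = 1/4913

Step 1 — compute v_17(x) by factoring powers of 17 out of the numerator and denominator: v_17(14739) = 3. Step 2 — apply |x|_p = p^{-v_p(x)} = 17^{-3} = 1/4913.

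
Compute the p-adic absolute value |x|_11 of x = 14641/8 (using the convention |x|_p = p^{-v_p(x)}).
|14641/8|_11 = 1/14641

Step 1 — compute v_11(x) by factoring powers of 11 out of the numerator and denominator: v_11(14641/8) = 4. Step 2 — apply |x|_p = p^{-v_p(x)} = 11^{-4} = 1/14641.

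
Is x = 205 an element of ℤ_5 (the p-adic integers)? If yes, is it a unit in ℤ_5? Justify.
x ∈ ℤ_5 but not a unit; v_5(x) = 1 > 0

ℤ_5 = {x ∈ ℚ_5 : v_5(x) ≥ 0} and ℤ_5^× = {x ∈ ℤ_5 : v_5(x) = 0}. Here v_5(205) = v_5(num) − v_5(den) = 1; compare against these criteria.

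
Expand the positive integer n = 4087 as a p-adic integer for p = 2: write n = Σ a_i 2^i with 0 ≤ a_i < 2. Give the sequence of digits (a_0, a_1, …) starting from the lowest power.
(a_0, a_1, …) = (1, 1, 1, 0, 1, 1, 1, 1, 1, 1, 1, 1)

Repeated division by 2 gives the digits low-to-high: 4087 = 1 + 1·2^1 + 1·2^2 + 1·2^4 + 1·2^5 + 1·2^6 + 1·2^7 + 1·2^8 + 1·2^9 + 1·2^10 + 1·2^11. Digit sequence: (1, 1, 1, 0, 1, 1, 1, 1, 1, 1, 1, 1).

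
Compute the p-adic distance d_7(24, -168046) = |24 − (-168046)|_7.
d_7(24, -168046) = 1/16807

Step 1 — x − y = 24 − (-168046) = 168070. Step 2 — v_7(168070) = 5 (factor: 168070 = (7^5 · 10); the sign does not affect v_p). Step 3 — |x − y|_7 = 7^{-5} = 1/16807.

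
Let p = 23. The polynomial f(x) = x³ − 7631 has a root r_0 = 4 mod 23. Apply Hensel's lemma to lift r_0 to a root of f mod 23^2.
r_1 = 349 (mod 529)

Hensel: r_{i+1} = r_i − f(r_i)/f′(r_i) mod 23^{i+2}, where f′(x) = 3x². Iterate:
  r_0 = 4 (mod 23)
  r_1 = 349 (mod 529)
Final: r = 349 with f(r) ≡ 0 mod 23^2.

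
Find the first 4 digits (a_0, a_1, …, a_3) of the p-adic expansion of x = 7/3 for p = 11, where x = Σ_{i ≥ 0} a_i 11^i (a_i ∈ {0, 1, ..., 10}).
(a_0, …, a_3) = (6, 7, 3, 7)

v_11(7/3) = 0 (numerator and denominator both coprime to 11), so x ∈ ℤ_11^×. Compute digits iteratively via a_i = x_i mod 11, x_{i+1} = (x_i − a_i)/11, with x_0 = x:
  x_0 = 7/3;  a_0 = 6;  x_1 = (x_0 − 6)/11 = -1/3
  x_1 = -1/3;  a_1 = 7;  x_2 = (x_1 − 7)/11 = -2/3
  x_2 = -2/3;  a_2 = 3;  x_3 = (x_2 − 3)/11 = -1/3
  x_3 = -1/3;  a_3 = 7;  x_4 = (x_3 − 7)/11 = -2/3
Digits: (6, 7, 3, 7).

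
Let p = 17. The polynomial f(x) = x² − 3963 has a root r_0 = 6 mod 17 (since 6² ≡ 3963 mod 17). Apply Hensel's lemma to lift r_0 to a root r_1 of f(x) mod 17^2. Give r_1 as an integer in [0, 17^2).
r_1 = 261 (mod 289)

Hensel's recurrence: r_{i+1} = r_i − f(r_i)·(f′(r_i))^{-1} mod 17^{i+2}, with f′(x) = 2x. Iterate:
  r_0 = 6 (mod 17)
  r_1 = 261 (mod 289)
Final: r_1 = 261, and one checks f(r_1) ≡ 0 mod 17^2.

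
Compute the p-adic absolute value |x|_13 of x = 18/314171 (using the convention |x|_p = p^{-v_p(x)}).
|18/314171|_13 = 28561

Step 1 — compute v_13(x) by factoring powers of 13 out of the numerator and denominator: v_13(18/314171) = -4. Step 2 — apply |x|_p = p^{-v_p(x)} = 13^{4} = 28561.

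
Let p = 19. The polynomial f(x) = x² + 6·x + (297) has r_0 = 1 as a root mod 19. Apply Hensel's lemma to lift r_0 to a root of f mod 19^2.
r_1 = 324 (mod 361)

Hensel: r_{i+1} = r_i − f(r_i)·(f′(r_i))^{-1} mod 19^{i+2}, f′(x) = 2x + 6. Iterate:
  r_0 = 1 (mod 19)
  r_1 = 324 (mod 361)
Final: r = 324 satisfies f(r) ≡ 0 mod 19^2.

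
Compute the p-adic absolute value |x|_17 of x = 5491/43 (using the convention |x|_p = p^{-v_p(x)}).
|5491/43|_17 = 1/289

Step 1 — compute v_17(x) by factoring powers of 17 out of the numerator and denominator: v_17(5491/43) = 2. Step 2 — apply |x|_p = p^{-v_p(x)} = 17^{-2} = 1/289.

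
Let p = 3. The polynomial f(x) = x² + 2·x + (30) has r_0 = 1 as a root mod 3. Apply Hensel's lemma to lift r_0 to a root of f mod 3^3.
r_2 = 4 (mod 27)

Hensel: r_{i+1} = r_i − f(r_i)·(f′(r_i))^{-1} mod 3^{i+2}, f′(x) = 2x + 2. Iterate:
  r_0 = 1 (mod 3)
  r_1 = 4 (mod 9)
  r_2 = 4 (mod 27)
Final: r = 4 satisfies f(r) ≡ 0 mod 3^3.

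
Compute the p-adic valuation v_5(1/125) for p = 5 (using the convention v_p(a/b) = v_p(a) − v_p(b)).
v_5(1/125) = -3

Factor powers of 5 from the numerator and denominator of the reduced fraction: 1 = 5^0 · 1 and 125 = 5^3 · 1. Apply v_p(a/b) = v_p(a) − v_p(b): v_5(1/125) = 0 − 3 = -3.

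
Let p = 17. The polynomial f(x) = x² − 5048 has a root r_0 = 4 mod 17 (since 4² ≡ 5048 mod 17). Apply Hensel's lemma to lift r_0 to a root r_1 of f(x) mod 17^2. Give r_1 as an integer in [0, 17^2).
r_1 = 55 (mod 289)

Hensel's recurrence: r_{i+1} = r_i − f(r_i)·(f′(r_i))^{-1} mod 17^{i+2}, with f′(x) = 2x. Iterate:
  r_0 = 4 (mod 17)
  r_1 = 55 (mod 289)
Final: r_1 = 55, and one checks f(r_1) ≡ 0 mod 17^2.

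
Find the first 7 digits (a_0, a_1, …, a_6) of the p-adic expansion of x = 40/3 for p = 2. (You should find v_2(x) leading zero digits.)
(a_0, …, a_6) = (0, 0, 0, 1, 1, 1, 0)

v_2(40/3) = 3, so a_0 = ... = a_2 = 0. Factor out: x = 2^3 · u with u = 5/3 a unit in ℤ_2. Expand u iteratively via a_{v+i} = u_i mod 2, u_{i+1} = (u_i − a_{v+i})/2:
  u_0 = 5/3;  a_3 = 1;  u_1 = (u_0 − 1)/2 = 1/3
  u_1 = 1/3;  a_4 = 1;  u_2 = (u_1 − 1)/2 = -1/3
  u_2 = -1/3;  a_5 = 1;  u_3 = (u_2 − 1)/2 = -2/3
  u_3 = -2/3;  a_6 = 0;  u_4 = (u_3 − 0)/2 = -1/3
Digits: (0, 0, 0, 1, 1, 1, 0).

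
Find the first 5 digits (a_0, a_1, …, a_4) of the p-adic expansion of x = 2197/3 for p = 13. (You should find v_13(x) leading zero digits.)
(a_0, …, a_4) = (0, 0, 0, 9, 8)

v_13(2197/3) = 3, so a_0 = ... = a_2 = 0. Factor out: x = 13^3 · u with u = 1/3 a unit in ℤ_13. Expand u iteratively via a_{v+i} = u_i mod 13, u_{i+1} = (u_i − a_{v+i})/13:
  u_0 = 1/3;  a_3 = 9;  u_1 = (u_0 − 9)/13 = -2/3
  u_1 = -2/3;  a_4 = 8;  u_2 = (u_1 − 8)/13 = -2/3
Digits: (0, 0, 0, 9, 8).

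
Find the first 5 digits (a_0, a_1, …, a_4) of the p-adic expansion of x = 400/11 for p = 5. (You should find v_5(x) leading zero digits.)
(a_0, …, a_4) = (0, 0, 1, 1, 3)

v_5(400/11) = 2, so a_0 = ... = a_1 = 0. Factor out: x = 5^2 · u with u = 16/11 a unit in ℤ_5. Expand u iteratively via a_{v+i} = u_i mod 5, u_{i+1} = (u_i − a_{v+i})/5:
  u_0 = 16/11;  a_2 = 1;  u_1 = (u_0 − 1)/5 = 1/11
  u_1 = 1/11;  a_3 = 1;  u_2 = (u_1 − 1)/5 = -2/11
  u_2 = -2/11;  a_4 = 3;  u_3 = (u_2 − 3)/5 = -7/11
Digits: (0, 0, 1, 1, 3).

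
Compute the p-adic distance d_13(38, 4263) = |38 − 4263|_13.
d_13(38, 4263) = 1/169

Step 1 — x − y = 38 − 4263 = -4225. Step 2 — v_13(-4225) = 2 (factor: -4225 = −(13^2 · 25); the sign does not affect v_p). Step 3 — |x − y|_13 = 13^{-2} = 1/169.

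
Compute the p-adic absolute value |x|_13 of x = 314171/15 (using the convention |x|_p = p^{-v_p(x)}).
|314171/15|_13 = 1/28561

Step 1 — compute v_13(x) by factoring powers of 13 out of the numerator and denominator: v_13(314171/15) = 4. Step 2 — apply |x|_p = p^{-v_p(x)} = 13^{-4} = 1/28561.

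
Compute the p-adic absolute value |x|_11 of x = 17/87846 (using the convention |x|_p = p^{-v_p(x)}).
|17/87846|_11 = 14641

Step 1 — compute v_11(x) by factoring powers of 11 out of the numerator and denominator: v_11(17/87846) = -4. Step 2 — apply |x|_p = p^{-v_p(x)} = 11^{4} = 14641.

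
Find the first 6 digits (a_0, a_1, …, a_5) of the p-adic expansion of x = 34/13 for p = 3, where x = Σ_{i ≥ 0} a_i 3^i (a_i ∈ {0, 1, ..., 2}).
(a_0, …, a_5) = (1, 1, 1, 1, 0, 1)

v_3(34/13) = 0 (numerator and denominator both coprime to 3), so x ∈ ℤ_3^×. Compute digits iteratively via a_i = x_i mod 3, x_{i+1} = (x_i − a_i)/3, with x_0 = x:
  x_0 = 34/13;  a_0 = 1;  x_1 = (x_0 − 1)/3 = 7/13
  x_1 = 7/13;  a_1 = 1;  x_2 = (x_1 − 1)/3 = -2/13
  x_2 = -2/13;  a_2 = 1;  x_3 = (x_2 − 1)/3 = -5/13
  x_3 = -5/13;  a_3 = 1;  x_4 = (x_3 − 1)/3 = -6/13
  x_4 = -6/13;  a_4 = 0;  x_5 = (x_4 − 0)/3 = -2/13
  x_5 = -2/13;  a_5 = 1;  x_6 = (x_5 − 1)/3 = -5/13
Digits: (1, 1, 1, 1, 0, 1).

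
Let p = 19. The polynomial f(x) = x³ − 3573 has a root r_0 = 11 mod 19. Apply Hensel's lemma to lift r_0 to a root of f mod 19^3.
r_2 = 4742 (mod 6859)

Hensel: r_{i+1} = r_i − f(r_i)/f′(r_i) mod 19^{i+2}, where f′(x) = 3x². Iterate:
  r_0 = 11 (mod 19)
  r_1 = 49 (mod 361)
  r_2 = 4742 (mod 6859)
Final: r = 4742 with f(r) ≡ 0 mod 19^3.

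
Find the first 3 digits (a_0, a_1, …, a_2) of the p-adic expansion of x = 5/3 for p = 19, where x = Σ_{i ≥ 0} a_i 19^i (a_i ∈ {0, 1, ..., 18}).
(a_0, …, a_2) = (8, 6, 6)

v_19(5/3) = 0 (numerator and denominator both coprime to 19), so x ∈ ℤ_19^×. Compute digits iteratively via a_i = x_i mod 19, x_{i+1} = (x_i − a_i)/19, with x_0 = x:
  x_0 = 5/3;  a_0 = 8;  x_1 = (x_0 − 8)/19 = -1/3
  x_1 = -1/3;  a_1 = 6;  x_2 = (x_1 − 6)/19 = -1/3
  x_2 = -1/3;  a_2 = 6;  x_3 = (x_2 − 6)/19 = -1/3
Digits: (8, 6, 6).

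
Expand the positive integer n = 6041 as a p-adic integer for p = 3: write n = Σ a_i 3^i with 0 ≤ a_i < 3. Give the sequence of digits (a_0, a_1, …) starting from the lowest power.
(a_0, a_1, …) = (2, 0, 2, 1, 2, 0, 2, 2)

Repeated division by 3 gives the digits low-to-high: 6041 = 2 + 2·3^2 + 1·3^3 + 2·3^4 + 2·3^6 + 2·3^7. Digit sequence: (2, 0, 2, 1, 2, 0, 2, 2).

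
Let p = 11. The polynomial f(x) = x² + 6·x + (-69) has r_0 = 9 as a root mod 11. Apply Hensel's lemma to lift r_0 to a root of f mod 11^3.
r_2 = 460 (mod 1331)

Hensel: r_{i+1} = r_i − f(r_i)·(f′(r_i))^{-1} mod 11^{i+2}, f′(x) = 2x + 6. Iterate:
  r_0 = 9 (mod 11)
  r_1 = 97 (mod 121)
  r_2 = 460 (mod 1331)
Final: r = 460 satisfies f(r) ≡ 0 mod 11^3.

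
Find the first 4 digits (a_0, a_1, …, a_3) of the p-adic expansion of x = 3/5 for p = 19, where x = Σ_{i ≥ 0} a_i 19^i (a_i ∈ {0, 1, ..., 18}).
(a_0, …, a_3) = (12, 7, 11, 7)

v_19(3/5) = 0 (numerator and denominator both coprime to 19), so x ∈ ℤ_19^×. Compute digits iteratively via a_i = x_i mod 19, x_{i+1} = (x_i − a_i)/19, with x_0 = x:
  x_0 = 3/5;  a_0 = 12;  x_1 = (x_0 − 12)/19 = -3/5
  x_1 = -3/5;  a_1 = 7;  x_2 = (x_1 − 7)/19 = -2/5
  x_2 = -2/5;  a_2 = 11;  x_3 = (x_2 − 11)/19 = -3/5
  x_3 = -3/5;  a_3 = 7;  x_4 = (x_3 − 7)/19 = -2/5
Digits: (12, 7, 11, 7).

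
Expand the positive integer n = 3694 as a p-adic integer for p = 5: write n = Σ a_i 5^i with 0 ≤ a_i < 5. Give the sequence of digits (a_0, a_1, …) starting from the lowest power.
(a_0, a_1, …) = (4, 3, 2, 4, 0, 1)

Repeated division by 5 gives the digits low-to-high: 3694 = 4 + 3·5^1 + 2·5^2 + 4·5^3 + 1·5^5. Digit sequence: (4, 3, 2, 4, 0, 1).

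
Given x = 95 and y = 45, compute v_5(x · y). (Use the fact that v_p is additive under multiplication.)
v_5(4275) = 2

v_p(x) = 1 (factor: 95 = 5^1 · 19); v_p(y) = 1 (factor: 45 = 5^1 · 9). Additivity: v_p(xy) = v_p(x) + v_p(y) = 1 + 1 = 2. (Direct check: xy = 4275 = 5^2 · (171).)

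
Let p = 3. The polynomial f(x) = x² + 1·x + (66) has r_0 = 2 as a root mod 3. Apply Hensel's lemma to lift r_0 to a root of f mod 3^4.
r_3 = 20 (mod 81)

Hensel: r_{i+1} = r_i − f(r_i)·(f′(r_i))^{-1} mod 3^{i+2}, f′(x) = 2x + 1. Iterate:
  r_0 = 2 (mod 3)
  r_1 = 2 (mod 9)
  r_2 = 20 (mod 27)
  r_3 = 20 (mod 81)
Final: r = 20 satisfies f(r) ≡ 0 mod 3^4.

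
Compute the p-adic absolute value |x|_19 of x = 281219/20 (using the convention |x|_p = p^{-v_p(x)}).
|281219/20|_19 = 1/6859

Step 1 — compute v_19(x) by factoring powers of 19 out of the numerator and denominator: v_19(281219/20) = 3. Step 2 — apply |x|_p = p^{-v_p(x)} = 19^{-3} = 1/6859.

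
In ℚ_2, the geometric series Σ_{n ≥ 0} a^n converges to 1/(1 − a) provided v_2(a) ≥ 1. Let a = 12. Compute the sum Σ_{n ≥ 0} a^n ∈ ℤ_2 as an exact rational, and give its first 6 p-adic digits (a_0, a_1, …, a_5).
Σ a^n = 1/(1 − a) = -1/11;  first 6 digits = (1, 0, 1, 1, 1, 0)

v_2(a) = 2 ≥ 1, so the series converges in ℤ_2 to 1/(1 − a) = 1/(1 − 12) = -1/11. Expand this rational in ℤ_2: compute digits iteratively via d_i = x_i mod 2, x_{i+1} = (x_i − d_i)/2. The first 6 digits are (1, 0, 1, 1, 1, 0).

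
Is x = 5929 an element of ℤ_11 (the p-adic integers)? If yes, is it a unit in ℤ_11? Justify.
x ∈ ℤ_11 but not a unit; v_11(x) = 2 > 0

ℤ_11 = {x ∈ ℚ_11 : v_11(x) ≥ 0} and ℤ_11^× = {x ∈ ℤ_11 : v_11(x) = 0}. Here v_11(5929) = v_11(num) − v_11(den) = 2; compare against these criteria.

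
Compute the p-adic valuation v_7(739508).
v_7(739508) = 5

v_7(n) is the largest exponent k such that 7^k divides n. Factor out: 739508 = 7^5 · 44. (Sign doesn't affect v_p.) So v_7(739508) = 5.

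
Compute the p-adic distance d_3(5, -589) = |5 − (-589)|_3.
d_3(5, -589) = 1/27

Step 1 — x − y = 5 − (-589) = 594. Step 2 — v_3(594) = 3 (factor: 594 = (3^3 · 22); the sign does not affect v_p). Step 3 — |x − y|_3 = 3^{-3} = 1/27.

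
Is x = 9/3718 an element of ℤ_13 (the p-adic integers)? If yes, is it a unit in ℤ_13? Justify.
x ∉ ℤ_13 (v_13(x) = -2 < 0)

ℤ_13 = {x ∈ ℚ_13 : v_13(x) ≥ 0} and ℤ_13^× = {x ∈ ℤ_13 : v_13(x) = 0}. Here v_13(9/3718) = v_13(num) − v_13(den) = -2; compare against these criteria.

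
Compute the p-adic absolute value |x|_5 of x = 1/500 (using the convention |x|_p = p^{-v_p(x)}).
|1/500|_5 = 125

Step 1 — compute v_5(x) by factoring powers of 5 out of the numerator and denominator: v_5(1/500) = -3. Step 2 — apply |x|_p = p^{-v_p(x)} = 5^{3} = 125.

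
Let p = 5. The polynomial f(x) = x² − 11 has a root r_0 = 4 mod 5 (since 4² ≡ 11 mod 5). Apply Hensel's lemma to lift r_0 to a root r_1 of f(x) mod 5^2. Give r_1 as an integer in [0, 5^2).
r_1 = 19 (mod 25)

Hensel's recurrence: r_{i+1} = r_i − f(r_i)·(f′(r_i))^{-1} mod 5^{i+2}, with f′(x) = 2x. Iterate:
  r_0 = 4 (mod 5)
  r_1 = 19 (mod 25)
Final: r_1 = 19, and one checks f(r_1) ≡ 0 mod 5^2.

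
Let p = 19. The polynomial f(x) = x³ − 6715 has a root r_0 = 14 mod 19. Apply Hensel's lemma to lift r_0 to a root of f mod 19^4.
r_3 = 2902 (mod 130321)

Hensel: r_{i+1} = r_i − f(r_i)/f′(r_i) mod 19^{i+2}, where f′(x) = 3x². Iterate:
  r_0 = 14 (mod 19)
  r_1 = 14 (mod 361)
  r_2 = 2902 (mod 6859)
  r_3 = 2902 (mod 130321)
Final: r = 2902 with f(r) ≡ 0 mod 19^4.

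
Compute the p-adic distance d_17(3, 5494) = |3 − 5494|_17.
d_17(3, 5494) = 1/289

Step 1 — x − y = 3 − 5494 = -5491. Step 2 — v_17(-5491) = 2 (factor: -5491 = −(17^2 · 19); the sign does not affect v_p). Step 3 — |x − y|_17 = 17^{-2} = 1/289.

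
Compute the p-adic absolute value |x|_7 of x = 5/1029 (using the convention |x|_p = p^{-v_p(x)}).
|5/1029|_7 = 343

Step 1 — compute v_7(x) by factoring powers of 7 out of the numerator and denominator: v_7(5/1029) = -3. Step 2 — apply |x|_p = p^{-v_p(x)} = 7^{3} = 343.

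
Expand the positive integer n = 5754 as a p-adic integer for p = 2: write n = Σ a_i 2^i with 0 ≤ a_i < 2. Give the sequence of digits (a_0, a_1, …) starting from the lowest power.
(a_0, a_1, …) = (0, 1, 0, 1, 1, 1, 1, 0, 0, 1, 1, 0, 1)

Repeated division by 2 gives the digits low-to-high: 5754 = 1·2^1 + 1·2^3 + 1·2^4 + 1·2^5 + 1·2^6 + 1·2^9 + 1·2^10 + 1·2^12. Digit sequence: (0, 1, 0, 1, 1, 1, 1, 0, 0, 1, 1, 0, 1).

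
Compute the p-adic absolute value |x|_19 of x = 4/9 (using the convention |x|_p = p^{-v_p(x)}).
|4/9|_19 = 1

Step 1 — compute v_19(x) by factoring powers of 19 out of the numerator and denominator: v_19(4/9) = 0. Step 2 — apply |x|_p = p^{-v_p(x)} = 19^{0} = 1.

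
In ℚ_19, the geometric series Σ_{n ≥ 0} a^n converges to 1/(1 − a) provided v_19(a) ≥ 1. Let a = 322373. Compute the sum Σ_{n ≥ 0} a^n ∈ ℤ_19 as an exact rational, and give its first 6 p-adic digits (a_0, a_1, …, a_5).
Σ a^n = 1/(1 − a) = -1/322372;  first 6 digits = (1, 0, 0, 9, 2, 0)

v_19(a) = 3 ≥ 1, so the series converges in ℤ_19 to 1/(1 − a) = 1/(1 − 322373) = -1/322372. Expand this rational in ℤ_19: compute digits iteratively via d_i = x_i mod 19, x_{i+1} = (x_i − d_i)/19. The first 6 digits are (1, 0, 0, 9, 2, 0).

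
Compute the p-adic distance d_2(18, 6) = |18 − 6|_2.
d_2(18, 6) = 1/4

Step 1 — x − y = 18 − 6 = 12. Step 2 — v_2(12) = 2 (factor: 12 = (2^2 · 3); the sign does not affect v_p). Step 3 — |x − y|_2 = 2^{-2} = 1/4.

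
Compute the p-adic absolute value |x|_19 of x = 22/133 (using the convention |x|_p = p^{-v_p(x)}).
|22/133|_19 = 19

Step 1 — compute v_19(x) by factoring powers of 19 out of the numerator and denominator: v_19(22/133) = -1. Step 2 — apply |x|_p = p^{-v_p(x)} = 19^{1} = 19.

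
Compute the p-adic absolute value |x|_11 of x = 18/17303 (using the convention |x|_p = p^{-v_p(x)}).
|18/17303|_11 = 1331

Step 1 — compute v_11(x) by factoring powers of 11 out of the numerator and denominator: v_11(18/17303) = -3. Step 2 — apply |x|_p = p^{-v_p(x)} = 11^{3} = 1331.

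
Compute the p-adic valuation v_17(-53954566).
v_17(-53954566) = 5

v_17(n) is the largest exponent k such that 17^k divides n. Factor out: -53954566 = -17^5 · 38. (Sign doesn't affect v_p.) So v_17(-53954566) = 5.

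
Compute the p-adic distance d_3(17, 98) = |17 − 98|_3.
d_3(17, 98) = 1/81

Step 1 — x − y = 17 − 98 = -81. Step 2 — v_3(-81) = 4 (factor: -81 = −(3^4 · 1); the sign does not affect v_p). Step 3 — |x − y|_3 = 3^{-4} = 1/81.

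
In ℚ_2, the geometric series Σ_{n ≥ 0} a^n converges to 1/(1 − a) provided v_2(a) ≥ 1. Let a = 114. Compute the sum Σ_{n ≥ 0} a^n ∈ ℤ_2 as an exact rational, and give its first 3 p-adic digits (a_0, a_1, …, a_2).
Σ a^n = 1/(1 − a) = -1/113;  first 3 digits = (1, 1, 1)

v_2(a) = 1 ≥ 1, so the series converges in ℤ_2 to 1/(1 − a) = 1/(1 − 114) = -1/113. Expand this rational in ℤ_2: compute digits iteratively via d_i = x_i mod 2, x_{i+1} = (x_i − d_i)/2. The first 3 digits are (1, 1, 1).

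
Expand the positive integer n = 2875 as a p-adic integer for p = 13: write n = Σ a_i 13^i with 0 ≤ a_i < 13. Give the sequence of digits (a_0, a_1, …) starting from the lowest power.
(a_0, a_1, …) = (2, 0, 4, 1)

Repeated division by 13 gives the digits low-to-high: 2875 = 2 + 4·13^2 + 1·13^3. Digit sequence: (2, 0, 4, 1).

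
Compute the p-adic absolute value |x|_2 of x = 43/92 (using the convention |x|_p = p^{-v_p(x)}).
|43/92|_2 = 4

Step 1 — compute v_2(x) by factoring powers of 2 out of the numerator and denominator: v_2(43/92) = -2. Step 2 — apply |x|_p = p^{-v_p(x)} = 2^{2} = 4.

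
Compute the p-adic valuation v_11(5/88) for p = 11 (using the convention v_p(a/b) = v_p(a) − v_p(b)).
v_11(5/88) = -1

Factor powers of 11 from the numerator and denominator of the reduced fraction: 5 = 11^0 · 5 and 88 = 11^1 · 8. Apply v_p(a/b) = v_p(a) − v_p(b): v_11(5/88) = 0 − 1 = -1.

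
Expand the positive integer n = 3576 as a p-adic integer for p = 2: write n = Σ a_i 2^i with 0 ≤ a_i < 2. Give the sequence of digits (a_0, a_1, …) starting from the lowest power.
(a_0, a_1, …) = (0, 0, 0, 1, 1, 1, 1, 1, 1, 0, 1, 1)

Repeated division by 2 gives the digits low-to-high: 3576 = 1·2^3 + 1·2^4 + 1·2^5 + 1·2^6 + 1·2^7 + 1·2^8 + 1·2^10 + 1·2^11. Digit sequence: (0, 0, 0, 1, 1, 1, 1, 1, 1, 0, 1, 1).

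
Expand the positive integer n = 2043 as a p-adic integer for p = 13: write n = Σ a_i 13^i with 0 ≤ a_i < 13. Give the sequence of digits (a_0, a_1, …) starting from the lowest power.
(a_0, a_1, …) = (2, 1, 12)

Repeated division by 13 gives the digits low-to-high: 2043 = 2 + 1·13^1 + 12·13^2. Digit sequence: (2, 1, 12).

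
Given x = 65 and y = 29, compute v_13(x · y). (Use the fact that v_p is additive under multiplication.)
v_13(1885) = 1

v_p(x) = 1 (factor: 65 = 13^1 · 5); v_p(y) = 0 (factor: 29 = 13^0 · 29). Additivity: v_p(xy) = v_p(x) + v_p(y) = 1 + 0 = 1. (Direct check: xy = 1885 = 13^1 · (145).)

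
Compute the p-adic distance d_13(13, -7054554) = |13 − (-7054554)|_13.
d_13(13, -7054554) = 1/371293

Step 1 — x − y = 13 − (-7054554) = 7054567. Step 2 — v_13(7054567) = 5 (factor: 7054567 = (13^5 · 19); the sign does not affect v_p). Step 3 — |x − y|_13 = 13^{-5} = 1/371293.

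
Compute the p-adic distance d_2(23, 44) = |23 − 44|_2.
d_2(23, 44) = 1

Step 1 — x − y = 23 − 44 = -21. Step 2 — v_2(-21) = 0 (factor: -21 = −(2^0 · 21); the sign does not affect v_p). Step 3 — |x − y|_2 = 2^{0} = 1.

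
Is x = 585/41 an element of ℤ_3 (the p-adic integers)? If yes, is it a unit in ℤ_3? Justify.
x ∈ ℤ_3 but not a unit; v_3(x) = 2 > 0

ℤ_3 = {x ∈ ℚ_3 : v_3(x) ≥ 0} and ℤ_3^× = {x ∈ ℤ_3 : v_3(x) = 0}. Here v_3(585/41) = v_3(num) − v_3(den) = 2; compare against these criteria.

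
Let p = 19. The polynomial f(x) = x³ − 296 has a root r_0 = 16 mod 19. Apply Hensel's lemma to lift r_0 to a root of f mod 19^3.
r_2 = 985 (mod 6859)

Hensel: r_{i+1} = r_i − f(r_i)/f′(r_i) mod 19^{i+2}, where f′(x) = 3x². Iterate:
  r_0 = 16 (mod 19)
  r_1 = 263 (mod 361)
  r_2 = 985 (mod 6859)
Final: r = 985 with f(r) ≡ 0 mod 19^3.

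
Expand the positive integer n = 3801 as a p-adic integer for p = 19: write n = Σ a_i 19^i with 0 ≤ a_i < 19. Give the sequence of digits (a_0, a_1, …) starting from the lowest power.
(a_0, a_1, …) = (1, 10, 10)

Repeated division by 19 gives the digits low-to-high: 3801 = 1 + 10·19^1 + 10·19^2. Digit sequence: (1, 10, 10).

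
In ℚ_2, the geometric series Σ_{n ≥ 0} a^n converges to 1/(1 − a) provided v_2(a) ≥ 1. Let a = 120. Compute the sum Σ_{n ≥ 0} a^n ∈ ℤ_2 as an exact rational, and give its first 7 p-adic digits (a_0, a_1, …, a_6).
Σ a^n = 1/(1 − a) = -1/119;  first 7 digits = (1, 0, 0, 1, 1, 1, 0)

v_2(a) = 3 ≥ 1, so the series converges in ℤ_2 to 1/(1 − a) = 1/(1 − 120) = -1/119. Expand this rational in ℤ_2: compute digits iteratively via d_i = x_i mod 2, x_{i+1} = (x_i − d_i)/2. The first 7 digits are (1, 0, 0, 1, 1, 1, 0).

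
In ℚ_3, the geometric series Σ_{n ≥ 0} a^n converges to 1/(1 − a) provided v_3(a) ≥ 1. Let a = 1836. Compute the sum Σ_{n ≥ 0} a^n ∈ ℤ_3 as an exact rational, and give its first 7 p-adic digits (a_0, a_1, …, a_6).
Σ a^n = 1/(1 − a) = -1/1835;  first 7 digits = (1, 0, 0, 2, 1, 1, 0)

v_3(a) = 3 ≥ 1, so the series converges in ℤ_3 to 1/(1 − a) = 1/(1 − 1836) = -1/1835. Expand this rational in ℤ_3: compute digits iteratively via d_i = x_i mod 3, x_{i+1} = (x_i − d_i)/3. The first 7 digits are (1, 0, 0, 2, 1, 1, 0).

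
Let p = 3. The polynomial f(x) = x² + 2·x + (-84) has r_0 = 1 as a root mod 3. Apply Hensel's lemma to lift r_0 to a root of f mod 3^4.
r_3 = 1 (mod 81)

Hensel: r_{i+1} = r_i − f(r_i)·(f′(r_i))^{-1} mod 3^{i+2}, f′(x) = 2x + 2. Iterate:
  r_0 = 1 (mod 3)
  r_1 = 1 (mod 9)
  r_2 = 1 (mod 27)
  r_3 = 1 (mod 81)
Final: r = 1 satisfies f(r) ≡ 0 mod 3^4.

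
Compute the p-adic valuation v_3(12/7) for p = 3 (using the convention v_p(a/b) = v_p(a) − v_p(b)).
v_3(12/7) = 1

Factor powers of 3 from the numerator and denominator of the reduced fraction: 12 = 3^1 · 4 and 7 = 3^0 · 7. Apply v_p(a/b) = v_p(a) − v_p(b): v_3(12/7) = 1 − 0 = 1.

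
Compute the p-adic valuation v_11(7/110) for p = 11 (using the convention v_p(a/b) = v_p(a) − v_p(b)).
v_11(7/110) = -1

Factor powers of 11 from the numerator and denominator of the reduced fraction: 7 = 11^0 · 7 and 110 = 11^1 · 10. Apply v_p(a/b) = v_p(a) − v_p(b): v_11(7/110) = 0 − 1 = -1.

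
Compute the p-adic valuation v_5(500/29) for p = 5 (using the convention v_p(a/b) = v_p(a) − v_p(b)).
v_5(500/29) = 3

Factor powers of 5 from the numerator and denominator of the reduced fraction: 500 = 5^3 · 4 and 29 = 5^0 · 29. Apply v_p(a/b) = v_p(a) − v_p(b): v_5(500/29) = 3 − 0 = 3.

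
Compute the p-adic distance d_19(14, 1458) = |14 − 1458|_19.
d_19(14, 1458) = 1/361

Step 1 — x − y = 14 − 1458 = -1444. Step 2 — v_19(-1444) = 2 (factor: -1444 = −(19^2 · 4); the sign does not affect v_p). Step 3 — |x − y|_19 = 19^{-2} = 1/361.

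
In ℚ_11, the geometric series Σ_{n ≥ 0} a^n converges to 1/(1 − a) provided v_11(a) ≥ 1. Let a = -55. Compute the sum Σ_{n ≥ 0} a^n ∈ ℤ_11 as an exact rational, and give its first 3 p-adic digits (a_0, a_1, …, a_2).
Σ a^n = 1/(1 − a) = 1/56;  first 3 digits = (1, 6, 2)

v_11(a) = 1 ≥ 1, so the series converges in ℤ_11 to 1/(1 − a) = 1/(1 − (-55)) = 1/56. Expand this rational in ℤ_11: compute digits iteratively via d_i = x_i mod 11, x_{i+1} = (x_i − d_i)/11. The first 3 digits are (1, 6, 2).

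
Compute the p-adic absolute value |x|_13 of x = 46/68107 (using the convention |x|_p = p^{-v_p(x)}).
|46/68107|_13 = 2197

Step 1 — compute v_13(x) by factoring powers of 13 out of the numerator and denominator: v_13(46/68107) = -3. Step 2 — apply |x|_p = p^{-v_p(x)} = 13^{3} = 2197.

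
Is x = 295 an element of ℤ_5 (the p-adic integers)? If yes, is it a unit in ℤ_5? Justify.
x ∈ ℤ_5 but not a unit; v_5(x) = 1 > 0

ℤ_5 = {x ∈ ℚ_5 : v_5(x) ≥ 0} and ℤ_5^× = {x ∈ ℤ_5 : v_5(x) = 0}. Here v_5(295) = v_5(num) − v_5(den) = 1; compare against these criteria.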